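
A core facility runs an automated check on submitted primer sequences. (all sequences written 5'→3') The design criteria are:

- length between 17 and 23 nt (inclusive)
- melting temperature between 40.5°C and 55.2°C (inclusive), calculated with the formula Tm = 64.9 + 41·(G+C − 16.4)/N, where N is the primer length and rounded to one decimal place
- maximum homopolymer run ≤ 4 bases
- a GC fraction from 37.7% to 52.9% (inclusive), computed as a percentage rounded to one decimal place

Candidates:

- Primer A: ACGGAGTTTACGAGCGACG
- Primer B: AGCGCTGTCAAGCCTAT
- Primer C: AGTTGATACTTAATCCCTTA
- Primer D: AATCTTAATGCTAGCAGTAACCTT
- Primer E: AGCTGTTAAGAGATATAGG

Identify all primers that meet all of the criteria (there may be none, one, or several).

Primer B only.

Primer A (19 nt, A=5 T=3 G=7 C=4): length 19 ✓; Tm = 64.9 + 41·(11 − 16.4)/19 = 53.2°C ✓; longest run = 3 ✓; GC 11/19 = 57.9%, outside 37.7–52.9% ✗ — fails.
Primer B (17 nt, A=4 T=4 G=4 C=5): length 17 ✓; Tm = 64.9 + 41·(9 − 16.4)/17 = 47.1°C ✓; longest run = 2 ✓; GC 9/17 = 52.9% ✓ — passes.
Primer C (20 nt, A=6 T=8 G=2 C=4): length 20 ✓; Tm = 64.9 + 41·(6 − 16.4)/20 = 43.6°C ✓; longest run = 3 ✓; GC 6/20 = 30.0%, outside 37.7–52.9% ✗ — fails.
Primer D (24 nt, A=8 T=8 G=3 C=5): length 24, outside 17–23 ✗; Tm = 64.9 + 41·(8 − 16.4)/24 = 50.6°C ✓; longest run = 2 ✓; GC 8/24 = 33.3%, outside 37.7–52.9% ✗ — fails.
Primer E (19 nt, A=7 T=5 G=6 C=1): length 19 ✓; Tm = 64.9 + 41·(7 − 16.4)/19 = 44.6°C ✓; longest run = 2 ✓; GC 7/19 = 36.8%, outside 37.7–52.9% ✗ — fails.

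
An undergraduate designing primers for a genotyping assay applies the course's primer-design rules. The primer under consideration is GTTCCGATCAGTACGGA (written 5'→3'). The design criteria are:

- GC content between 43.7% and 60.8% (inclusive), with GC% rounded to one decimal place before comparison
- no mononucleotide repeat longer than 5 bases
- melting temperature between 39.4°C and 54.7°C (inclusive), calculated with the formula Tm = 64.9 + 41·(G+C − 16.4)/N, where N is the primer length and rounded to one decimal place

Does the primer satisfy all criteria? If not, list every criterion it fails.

Meets all criteria.

Base counts: A=4, T=4, G=5, C=4 (length 17).
GC content: GC 9/17 = 52.9% ✓
homopolymer run: longest run = 2 ✓
Tm: Tm = 64.9 + 41·(9 − 16.4)/17 = 47.1°C ✓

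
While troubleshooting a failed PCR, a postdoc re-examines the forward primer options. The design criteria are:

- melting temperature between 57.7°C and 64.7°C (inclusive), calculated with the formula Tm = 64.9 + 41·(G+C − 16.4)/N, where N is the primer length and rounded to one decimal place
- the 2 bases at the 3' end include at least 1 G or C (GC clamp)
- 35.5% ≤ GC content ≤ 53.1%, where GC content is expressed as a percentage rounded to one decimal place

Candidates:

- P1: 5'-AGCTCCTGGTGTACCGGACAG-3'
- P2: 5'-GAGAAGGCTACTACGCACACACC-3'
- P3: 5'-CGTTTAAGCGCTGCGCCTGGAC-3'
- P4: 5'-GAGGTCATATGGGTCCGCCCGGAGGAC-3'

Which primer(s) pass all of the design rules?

P1 (21 nt, A=4 T=4 G=7 C=6): Tm = 64.9 + 41·(13 − 16.4)/21 = 58.3°C ✓; 3' end AG has 1 G/C ✓; GC 13/21 = 61.9%, outside 35.5–53.1% ✗ — fails.
P2 (23 nt, A=8 T=2 G=5 C=8): Tm = 64.9 + 41·(13 − 16.4)/23 = 58.8°C ✓; 3' end CC has 2 G/C ✓; GC 13/23 = 56.5%, outside 35.5–53.1% ✗ — fails.
P3 (22 nt, A=3 T=5 G=7 C=7): Tm = 64.9 + 41·(14 − 16.4)/22 = 60.4°C ✓; 3' end AC has 1 G/C ✓; GC 14/22 = 63.6%, outside 35.5–53.1% ✗ — fails.
P4 (27 nt, A=5 T=4 G=11 C=7): Tm = 64.9 + 41·(18 − 16.4)/27 = 67.3°C, outside 57.7–64.7°C ✗; 3' end AC has 1 G/C ✓; GC 18/27 = 66.7%, outside 35.5–53.1% ✗ — fails.

None of the candidates satisfy all criteria.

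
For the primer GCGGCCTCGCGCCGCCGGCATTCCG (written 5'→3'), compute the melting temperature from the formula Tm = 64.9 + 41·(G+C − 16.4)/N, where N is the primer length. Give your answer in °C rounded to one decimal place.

Base counts: A=1, T=3, G=9, C=12; G+C = 21, N = 25.
Tm = 64.9 + 41·(21 − 16.4)/25 = 64.9 + 188.60/25 = 72.4°C.

72.4°C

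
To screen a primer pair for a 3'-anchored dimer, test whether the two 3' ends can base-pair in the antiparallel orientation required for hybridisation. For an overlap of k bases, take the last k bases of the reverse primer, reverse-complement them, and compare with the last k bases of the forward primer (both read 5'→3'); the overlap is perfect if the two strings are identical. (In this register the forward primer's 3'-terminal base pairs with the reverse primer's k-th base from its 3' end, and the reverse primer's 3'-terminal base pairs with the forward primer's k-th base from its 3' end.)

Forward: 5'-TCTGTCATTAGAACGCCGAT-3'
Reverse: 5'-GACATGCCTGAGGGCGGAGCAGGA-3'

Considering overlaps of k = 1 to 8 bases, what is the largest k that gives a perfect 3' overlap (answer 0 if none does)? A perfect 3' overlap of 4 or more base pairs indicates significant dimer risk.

Longest perfect overlap: 1 complementary base pair; below the dimer-risk threshold (threshold 4).

Last 8 bases (5'→3') — forward …ACGCCGAT, reverse …GAGCAGGA.
Reverse complement of the reverse primer's last 8 bases: TCCTGCTC; its first k bases are the reverse complement of the reverse primer's last k bases, so a perfect k-base overlap needs the forward primer's last k bases to equal them.
Comparing (forward last k vs required): k=1: T vs T ✓; k=2: AT vs TC ✗; k=3: GAT vs TCC ✗; k=4: CGAT vs TCCT ✗; k=5: CCGAT vs TCCTG ✗; k=6: GCCGAT vs TCCTGC ✗; k=7: CGCCGAT vs TCCTGCT ✗; k=8: ACGCCGAT vs TCCTGCTC ✗.
Only k = 1 is perfect, so the longest perfect 3' overlap is 1.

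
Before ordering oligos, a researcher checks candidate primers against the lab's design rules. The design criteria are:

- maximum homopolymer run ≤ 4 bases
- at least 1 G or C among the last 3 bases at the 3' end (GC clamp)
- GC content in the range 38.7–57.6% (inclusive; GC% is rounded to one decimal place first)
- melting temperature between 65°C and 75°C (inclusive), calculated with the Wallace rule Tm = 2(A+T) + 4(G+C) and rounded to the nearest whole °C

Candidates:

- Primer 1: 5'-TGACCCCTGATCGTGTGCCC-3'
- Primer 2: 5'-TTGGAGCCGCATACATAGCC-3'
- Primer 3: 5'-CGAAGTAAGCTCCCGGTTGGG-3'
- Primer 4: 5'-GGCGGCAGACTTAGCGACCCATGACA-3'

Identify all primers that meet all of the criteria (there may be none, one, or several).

Primer 1 (20 nt, A=2 T=5 G=5 C=8): longest run = 4 ✓; 3' end CCC has 3 G/C ✓; GC 13/20 = 65.0%, outside 38.7–57.6% ✗; Tm = 2·7 + 4·13 = 66°C ✓ — fails.
Primer 2 (20 nt, A=5 T=4 G=5 C=6): longest run = 2 ✓; 3' end GCC has 3 G/C ✓; GC 11/20 = 55.0% ✓; Tm = 2·9 + 4·11 = 62°C, outside 65–75°C ✗ — fails.
Primer 3 (21 nt, A=4 T=4 G=8 C=5): longest run = 3 ✓; 3' end GGG has 3 G/C ✓; GC 13/21 = 61.9%, outside 38.7–57.6% ✗; Tm = 2·8 + 4·13 = 68°C ✓ — fails.
Primer 4 (26 nt, A=7 T=3 G=8 C=8): longest run = 3 ✓; 3' end ACA has 1 G/C ✓; GC 16/26 = 61.5%, outside 38.7–57.6% ✗; Tm = 2·10 + 4·16 = 84°C, outside 65–75°C ✗ — fails.

None of the candidates satisfy all criteria.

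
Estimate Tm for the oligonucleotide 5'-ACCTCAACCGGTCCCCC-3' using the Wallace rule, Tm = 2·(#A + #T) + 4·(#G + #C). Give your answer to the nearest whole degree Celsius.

Base counts: A=3, T=2, G=2, C=10 (length 17).
Tm = 2·(3+2) + 4·(2+10) = 2·5 + 4·12 = 10 + 48 = 58°C.

58°C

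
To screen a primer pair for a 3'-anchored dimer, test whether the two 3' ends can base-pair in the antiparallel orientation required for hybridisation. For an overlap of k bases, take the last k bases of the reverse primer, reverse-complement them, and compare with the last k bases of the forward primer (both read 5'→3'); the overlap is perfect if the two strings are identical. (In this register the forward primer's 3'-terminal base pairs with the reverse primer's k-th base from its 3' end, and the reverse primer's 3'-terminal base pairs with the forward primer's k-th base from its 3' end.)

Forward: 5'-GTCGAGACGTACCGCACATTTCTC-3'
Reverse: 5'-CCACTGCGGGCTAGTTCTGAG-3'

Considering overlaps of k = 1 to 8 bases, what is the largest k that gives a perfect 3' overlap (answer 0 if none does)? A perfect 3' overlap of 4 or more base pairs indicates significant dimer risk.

Longest perfect overlap: 3 complementary base pairs; below the dimer-risk threshold (threshold 4).

Last 8 bases (5'→3') — forward …CATTTCTC, reverse …GTTCTGAG.
Reverse complement of the reverse primer's last 8 bases: CTCAGAAC; its first k bases are the reverse complement of the reverse primer's last k bases, so a perfect k-base overlap needs the forward primer's last k bases to equal them.
Comparing (forward last k vs required): k=1: C vs C ✓; k=2: TC vs CT ✗; k=3: CTC vs CTC ✓; k=4: TCTC vs CTCA ✗; k=5: TTCTC vs CTCAG ✗; k=6: TTTCTC vs CTCAGA ✗; k=7: ATTTCTC vs CTCAGAA ✗; k=8: CATTTCTC vs CTCAGAAC ✗.
Perfect overlaps at k = 1, 3; the largest is 3.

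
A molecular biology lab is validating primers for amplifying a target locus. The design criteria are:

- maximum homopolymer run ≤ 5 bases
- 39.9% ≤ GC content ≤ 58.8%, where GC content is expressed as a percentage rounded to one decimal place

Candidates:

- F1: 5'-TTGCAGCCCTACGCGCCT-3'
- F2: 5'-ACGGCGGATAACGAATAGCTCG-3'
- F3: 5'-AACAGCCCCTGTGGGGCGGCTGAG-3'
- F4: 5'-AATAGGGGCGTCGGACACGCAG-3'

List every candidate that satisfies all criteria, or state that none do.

F2 only.

F1 (18 nt, A=2 T=4 G=4 C=8): longest run = 3 ✓; GC 12/18 = 66.7%, outside 39.9–58.8% ✗ — fails.
F2 (22 nt, A=7 T=3 G=7 C=5): longest run = 2 ✓; GC 12/22 = 54.5% ✓ — passes.
F3 (24 nt, A=4 T=3 G=10 C=7): longest run = 4 ✓; GC 17/24 = 70.8%, outside 39.9–58.8% ✗ — fails.
F4 (22 nt, A=6 T=2 G=9 C=5): longest run = 4 ✓; GC 14/22 = 63.6%, outside 39.9–58.8% ✗ — fails.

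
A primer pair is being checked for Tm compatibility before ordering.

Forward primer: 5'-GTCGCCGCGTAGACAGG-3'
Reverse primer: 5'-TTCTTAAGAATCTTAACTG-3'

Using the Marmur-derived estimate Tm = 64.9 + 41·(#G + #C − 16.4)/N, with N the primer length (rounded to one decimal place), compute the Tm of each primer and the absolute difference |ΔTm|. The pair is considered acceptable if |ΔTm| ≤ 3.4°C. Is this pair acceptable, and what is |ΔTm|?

|ΔTm| = 14.0°C; the pair is not acceptable.

Forward: G+C = 12, N = 17 → Tm = 64.9 + 41·(12 − 16.4)/17 = 54.3°C.
Reverse: G+C = 5, N = 19 → Tm = 64.9 + 41·(5 − 16.4)/19 = 40.3°C.
|ΔTm| = |54.3 − 40.3| = 14.0°C, > 3.4°C.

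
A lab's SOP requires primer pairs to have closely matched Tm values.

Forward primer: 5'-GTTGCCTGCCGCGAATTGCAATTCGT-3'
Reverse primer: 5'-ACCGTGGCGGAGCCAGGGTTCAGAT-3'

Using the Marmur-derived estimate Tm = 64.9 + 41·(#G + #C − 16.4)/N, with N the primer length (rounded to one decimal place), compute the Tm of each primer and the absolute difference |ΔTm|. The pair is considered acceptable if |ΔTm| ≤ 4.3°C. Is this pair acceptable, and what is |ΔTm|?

Forward: G+C = 14, N = 26 → Tm = 64.9 + 41·(14 − 16.4)/26 = 61.1°C.
Reverse: G+C = 16, N = 25 → Tm = 64.9 + 41·(16 − 16.4)/25 = 64.2°C.
|ΔTm| = |61.1 − 64.2| = 3.1°C, ≤ 4.3°C.

|ΔTm| = 3.1°C; the pair is acceptable.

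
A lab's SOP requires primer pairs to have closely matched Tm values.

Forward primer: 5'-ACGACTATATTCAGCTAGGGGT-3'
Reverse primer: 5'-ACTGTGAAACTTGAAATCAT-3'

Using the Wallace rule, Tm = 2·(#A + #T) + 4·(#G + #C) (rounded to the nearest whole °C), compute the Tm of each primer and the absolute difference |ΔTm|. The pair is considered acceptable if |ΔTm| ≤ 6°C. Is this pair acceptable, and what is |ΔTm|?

Forward: A=6 T=6 G=6 C=4 → Tm = 2·12 + 4·10 = 64°C.
Reverse: A=8 T=6 G=3 C=3 → Tm = 2·14 + 4·6 = 52°C.
|ΔTm| = |64 − 52| = 12°C, > 6°C.

|ΔTm| = 12°C; the pair is not acceptable.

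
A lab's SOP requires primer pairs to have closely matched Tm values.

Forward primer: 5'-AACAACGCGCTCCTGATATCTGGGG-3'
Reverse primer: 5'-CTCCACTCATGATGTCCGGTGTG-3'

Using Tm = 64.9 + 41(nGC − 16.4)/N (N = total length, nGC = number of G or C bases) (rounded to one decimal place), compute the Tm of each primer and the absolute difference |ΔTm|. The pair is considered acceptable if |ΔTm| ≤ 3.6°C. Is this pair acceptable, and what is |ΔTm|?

Forward: G+C = 14, N = 25 → Tm = 64.9 + 41·(14 − 16.4)/25 = 61.0°C.
Reverse: G+C = 13, N = 23 → Tm = 64.9 + 41·(13 − 16.4)/23 = 58.8°C.
|ΔTm| = |61.0 − 58.8| = 2.2°C, ≤ 3.6°C.

|ΔTm| = 2.2°C; the pair is acceptable.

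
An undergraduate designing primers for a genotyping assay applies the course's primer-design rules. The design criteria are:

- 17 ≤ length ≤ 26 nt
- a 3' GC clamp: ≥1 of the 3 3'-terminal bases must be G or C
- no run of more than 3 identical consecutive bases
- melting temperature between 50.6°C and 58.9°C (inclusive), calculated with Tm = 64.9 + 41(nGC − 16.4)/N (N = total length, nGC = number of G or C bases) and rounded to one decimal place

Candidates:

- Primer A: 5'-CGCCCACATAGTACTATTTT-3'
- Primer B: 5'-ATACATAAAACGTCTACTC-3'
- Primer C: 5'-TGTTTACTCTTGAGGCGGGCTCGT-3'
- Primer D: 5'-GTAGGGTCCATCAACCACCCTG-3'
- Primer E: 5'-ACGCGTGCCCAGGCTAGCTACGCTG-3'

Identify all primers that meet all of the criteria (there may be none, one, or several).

Primer A (20 nt, A=5 T=7 G=2 C=6): length 20 ✓; 3' end TTT has 0 G/C, need ≥1 ✗; longest run = 4, exceeds 3 ✗; Tm = 64.9 + 41·(8 − 16.4)/20 = 47.7°C, outside 50.6–58.9°C ✗ — fails.
Primer B (19 nt, A=8 T=5 G=1 C=5): length 19 ✓; 3' end CTC has 2 G/C ✓; longest run = 4, exceeds 3 ✗; Tm = 64.9 + 41·(6 − 16.4)/19 = 42.5°C, outside 50.6–58.9°C ✗ — fails.
Primer C (24 nt, A=2 T=9 G=8 C=5): length 24 ✓; 3' end CGT has 2 G/C ✓; longest run = 3 ✓; Tm = 64.9 + 41·(13 − 16.4)/24 = 59.1°C, outside 50.6–58.9°C ✗ — fails.
Primer D (22 nt, A=5 T=4 G=5 C=8): length 22 ✓; 3' end CTG has 2 G/C ✓; longest run = 3 ✓; Tm = 64.9 + 41·(13 − 16.4)/22 = 58.6°C ✓ — passes.
Primer E (25 nt, A=4 T=4 G=8 C=9): length 25 ✓; 3' end CTG has 2 G/C ✓; longest run = 3 ✓; Tm = 64.9 + 41·(17 − 16.4)/25 = 65.9°C, outside 50.6–58.9°C ✗ — fails.

Primer D only.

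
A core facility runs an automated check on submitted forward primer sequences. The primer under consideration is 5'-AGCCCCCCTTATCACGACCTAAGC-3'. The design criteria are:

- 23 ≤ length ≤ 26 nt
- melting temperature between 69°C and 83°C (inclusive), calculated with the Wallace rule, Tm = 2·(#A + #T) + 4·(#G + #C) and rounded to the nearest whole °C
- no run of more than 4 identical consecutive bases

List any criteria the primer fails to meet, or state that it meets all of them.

Fails: homopolymer run.

Base counts: A=6, T=4, G=3, C=11 (length 24).
length: length 24 ✓
Tm: Tm = 2·10 + 4·14 = 76°C ✓
homopolymer run: longest run = 6, exceeds 4 ✗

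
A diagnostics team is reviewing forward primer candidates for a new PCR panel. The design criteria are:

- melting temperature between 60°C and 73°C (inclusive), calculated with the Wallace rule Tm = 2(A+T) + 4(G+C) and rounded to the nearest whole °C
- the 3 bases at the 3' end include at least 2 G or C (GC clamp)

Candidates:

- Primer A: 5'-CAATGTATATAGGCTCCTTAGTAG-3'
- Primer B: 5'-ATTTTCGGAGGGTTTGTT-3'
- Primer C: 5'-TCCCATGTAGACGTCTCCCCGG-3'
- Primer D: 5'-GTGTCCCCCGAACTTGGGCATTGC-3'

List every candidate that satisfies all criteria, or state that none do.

Primer A (24 nt, A=7 T=8 G=5 C=4): Tm = 2·15 + 4·9 = 66°C ✓; 3' end TAG has 1 G/C, need ≥2 ✗ — fails.
Primer B (18 nt, A=2 T=9 G=6 C=1): Tm = 2·11 + 4·7 = 50°C, outside 60–73°C ✗; 3' end GTT has 1 G/C, need ≥2 ✗ — fails.
Primer C (22 nt, A=3 T=5 G=5 C=9): Tm = 2·8 + 4·14 = 72°C ✓; 3' end CGG has 3 G/C ✓ — passes.
Primer D (24 nt, A=3 T=6 G=7 C=8): Tm = 2·9 + 4·15 = 78°C, outside 60–73°C ✗; 3' end TGC has 2 G/C ✓ — fails.

Primer C only.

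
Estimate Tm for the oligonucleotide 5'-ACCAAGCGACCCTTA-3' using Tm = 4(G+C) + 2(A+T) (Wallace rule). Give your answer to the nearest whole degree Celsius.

46°C

Base counts: A=5, T=2, G=2, C=6 (length 15).
Tm = 2·(5+2) + 4·(2+6) = 2·7 + 4·8 = 14 + 32 = 46°C.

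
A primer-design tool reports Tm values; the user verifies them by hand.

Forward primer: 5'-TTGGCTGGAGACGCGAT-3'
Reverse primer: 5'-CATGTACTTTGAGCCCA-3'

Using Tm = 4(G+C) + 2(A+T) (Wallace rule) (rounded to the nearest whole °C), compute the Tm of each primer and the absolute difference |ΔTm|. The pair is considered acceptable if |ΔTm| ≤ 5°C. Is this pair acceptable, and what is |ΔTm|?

|ΔTm| = 4°C; the pair is acceptable.

Forward: A=3 T=4 G=7 C=3 → Tm = 2·7 + 4·10 = 54°C.
Reverse: A=4 T=5 G=3 C=5 → Tm = 2·9 + 4·8 = 50°C.
|ΔTm| = |54 − 50| = 4°C, ≤ 5°C.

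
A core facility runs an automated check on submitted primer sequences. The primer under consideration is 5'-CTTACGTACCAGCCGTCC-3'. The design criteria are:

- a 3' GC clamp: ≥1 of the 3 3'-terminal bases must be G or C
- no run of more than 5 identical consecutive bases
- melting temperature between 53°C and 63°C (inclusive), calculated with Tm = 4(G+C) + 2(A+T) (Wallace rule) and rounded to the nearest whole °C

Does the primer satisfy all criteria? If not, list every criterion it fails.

Meets all criteria.

Base counts: A=3, T=4, G=3, C=8 (length 18).
GC clamp: 3' end TCC has 2 G/C ✓
homopolymer run: longest run = 2 ✓
Tm: Tm = 2·7 + 4·11 = 58°C ✓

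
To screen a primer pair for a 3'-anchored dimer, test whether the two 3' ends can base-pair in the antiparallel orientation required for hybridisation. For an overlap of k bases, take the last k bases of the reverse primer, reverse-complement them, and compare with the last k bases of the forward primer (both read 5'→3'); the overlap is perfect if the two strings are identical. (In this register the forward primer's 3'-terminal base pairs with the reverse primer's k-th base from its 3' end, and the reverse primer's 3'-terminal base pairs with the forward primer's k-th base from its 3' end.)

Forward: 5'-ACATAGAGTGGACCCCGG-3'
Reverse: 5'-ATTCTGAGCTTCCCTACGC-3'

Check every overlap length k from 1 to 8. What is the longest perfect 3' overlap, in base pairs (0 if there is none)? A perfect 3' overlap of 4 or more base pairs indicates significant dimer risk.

Longest perfect overlap: 1 complementary base pair; below the dimer-risk threshold (threshold 4).

Last 8 bases (5'→3') — forward …GACCCCGG, reverse …CCCTACGC.
Reverse complement of the reverse primer's last 8 bases: GCGTAGGG; its first k bases are the reverse complement of the reverse primer's last k bases, so a perfect k-base overlap needs the forward primer's last k bases to equal them.
Comparing (forward last k vs required): k=1: G vs G ✓; k=2: GG vs GC ✗; k=3: CGG vs GCG ✗; k=4: CCGG vs GCGT ✗; k=5: CCCGG vs GCGTA ✗; k=6: CCCCGG vs GCGTAG ✗; k=7: ACCCCGG vs GCGTAGG ✗; k=8: GACCCCGG vs GCGTAGGG ✗.
Only k = 1 is perfect, so the longest perfect 3' overlap is 1.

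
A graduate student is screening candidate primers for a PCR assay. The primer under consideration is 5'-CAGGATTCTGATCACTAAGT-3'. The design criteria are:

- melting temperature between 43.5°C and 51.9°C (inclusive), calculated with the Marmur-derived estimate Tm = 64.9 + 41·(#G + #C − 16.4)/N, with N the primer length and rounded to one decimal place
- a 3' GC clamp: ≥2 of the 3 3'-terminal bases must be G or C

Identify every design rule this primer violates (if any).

Fails: GC clamp.

Base counts: A=6, T=6, G=4, C=4 (length 20).
Tm: Tm = 64.9 + 41·(8 − 16.4)/20 = 47.7°C ✓
GC clamp: 3' end AGT has 1 G/C, need ≥2 ✗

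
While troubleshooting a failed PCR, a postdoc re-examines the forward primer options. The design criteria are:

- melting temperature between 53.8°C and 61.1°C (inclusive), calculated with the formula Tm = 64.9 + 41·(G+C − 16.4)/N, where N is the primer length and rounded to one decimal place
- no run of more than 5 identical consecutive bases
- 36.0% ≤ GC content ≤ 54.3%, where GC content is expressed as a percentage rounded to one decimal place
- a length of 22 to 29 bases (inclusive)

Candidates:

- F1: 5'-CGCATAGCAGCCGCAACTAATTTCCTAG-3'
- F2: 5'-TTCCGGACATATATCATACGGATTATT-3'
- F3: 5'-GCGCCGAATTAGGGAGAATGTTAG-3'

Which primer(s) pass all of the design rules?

F3 only.

F1 (28 nt, A=8 T=6 G=5 C=9): Tm = 64.9 + 41·(14 − 16.4)/28 = 61.4°C, outside 53.8–61.1°C ✗; longest run = 3 ✓; GC 14/28 = 50.0% ✓; length 28 ✓ — fails.
F2 (27 nt, A=8 T=10 G=4 C=5): Tm = 64.9 + 41·(9 − 16.4)/27 = 53.7°C, outside 53.8–61.1°C ✗; longest run = 2 ✓; GC 9/27 = 33.3%, outside 36.0–54.3% ✗; length 27 ✓ — fails.
F3 (24 nt, A=7 T=5 G=9 C=3): Tm = 64.9 + 41·(12 − 16.4)/24 = 57.4°C ✓; longest run = 3 ✓; GC 12/24 = 50.0% ✓; length 24 ✓ — passes.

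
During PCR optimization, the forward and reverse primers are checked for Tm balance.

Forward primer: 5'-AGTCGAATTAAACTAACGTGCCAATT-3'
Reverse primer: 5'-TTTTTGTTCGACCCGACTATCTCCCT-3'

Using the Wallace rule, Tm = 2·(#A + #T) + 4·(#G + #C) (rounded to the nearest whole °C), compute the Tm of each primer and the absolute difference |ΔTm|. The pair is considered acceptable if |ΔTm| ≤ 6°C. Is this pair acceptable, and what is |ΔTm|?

Forward: A=10 T=7 G=4 C=5 → Tm = 2·17 + 4·9 = 70°C.
Reverse: A=3 T=11 G=3 C=9 → Tm = 2·14 + 4·12 = 76°C.
|ΔTm| = |70 − 76| = 6°C, ≤ 6°C.

|ΔTm| = 6°C; the pair is acceptable.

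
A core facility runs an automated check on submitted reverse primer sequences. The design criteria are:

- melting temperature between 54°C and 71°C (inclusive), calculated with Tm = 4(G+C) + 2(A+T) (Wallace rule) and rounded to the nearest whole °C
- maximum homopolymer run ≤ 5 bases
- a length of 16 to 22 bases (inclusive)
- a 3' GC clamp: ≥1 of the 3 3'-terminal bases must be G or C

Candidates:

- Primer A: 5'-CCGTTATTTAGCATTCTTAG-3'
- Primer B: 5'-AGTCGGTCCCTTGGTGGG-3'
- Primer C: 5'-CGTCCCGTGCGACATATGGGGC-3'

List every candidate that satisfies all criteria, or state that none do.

Primer A and Primer B.

Primer A (20 nt, A=4 T=9 G=3 C=4): Tm = 2·13 + 4·7 = 54°C ✓; longest run = 3 ✓; length 20 ✓; 3' end TAG has 1 G/C ✓ — passes.
Primer B (18 nt, A=1 T=5 G=8 C=4): Tm = 2·6 + 4·12 = 60°C ✓; longest run = 3 ✓; length 18 ✓; 3' end GGG has 3 G/C ✓ — passes.
Primer C (22 nt, A=3 T=4 G=8 C=7): Tm = 2·7 + 4·15 = 74°C, outside 54–71°C ✗; longest run = 4 ✓; length 22 ✓; 3' end GGC has 3 G/C ✓ — fails.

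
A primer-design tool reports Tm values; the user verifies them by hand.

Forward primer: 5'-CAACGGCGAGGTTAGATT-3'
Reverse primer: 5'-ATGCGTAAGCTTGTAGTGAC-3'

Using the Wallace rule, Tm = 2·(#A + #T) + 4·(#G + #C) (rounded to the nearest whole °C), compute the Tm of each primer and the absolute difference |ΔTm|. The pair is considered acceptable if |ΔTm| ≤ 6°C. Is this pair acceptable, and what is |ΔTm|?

|ΔTm| = 4°C; the pair is acceptable.

Forward: A=5 T=4 G=6 C=3 → Tm = 2·9 + 4·9 = 54°C.
Reverse: A=5 T=6 G=6 C=3 → Tm = 2·11 + 4·9 = 58°C.
|ΔTm| = |54 − 58| = 4°C, ≤ 6°C.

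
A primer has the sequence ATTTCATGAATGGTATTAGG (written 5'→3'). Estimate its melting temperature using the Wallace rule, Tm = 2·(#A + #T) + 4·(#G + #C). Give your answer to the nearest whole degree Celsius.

Base counts: A=6, T=8, G=5, C=1 (length 20).
Tm = 2·(6+8) + 4·(5+1) = 2·14 + 4·6 = 28 + 24 = 52°C.

52°C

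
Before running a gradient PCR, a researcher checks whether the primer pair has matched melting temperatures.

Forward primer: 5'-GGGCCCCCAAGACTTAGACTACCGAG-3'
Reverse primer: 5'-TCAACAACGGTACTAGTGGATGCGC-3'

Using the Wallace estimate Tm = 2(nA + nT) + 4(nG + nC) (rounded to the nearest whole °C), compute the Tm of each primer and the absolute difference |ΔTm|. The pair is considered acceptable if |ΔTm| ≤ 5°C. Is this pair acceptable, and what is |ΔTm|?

Forward: A=7 T=3 G=7 C=9 → Tm = 2·10 + 4·16 = 84°C.
Reverse: A=7 T=5 G=7 C=6 → Tm = 2·12 + 4·13 = 76°C.
|ΔTm| = |84 − 76| = 8°C, > 5°C.

|ΔTm| = 8°C; the pair is not acceptable.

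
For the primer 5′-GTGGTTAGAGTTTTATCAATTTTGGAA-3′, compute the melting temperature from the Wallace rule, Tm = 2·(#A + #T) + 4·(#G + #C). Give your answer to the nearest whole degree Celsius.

Base counts: A=7, T=12, G=7, C=1 (length 27).
Tm = 2·(7+12) + 4·(7+1) = 2·19 + 4·8 = 38 + 32 = 70°C.

70°C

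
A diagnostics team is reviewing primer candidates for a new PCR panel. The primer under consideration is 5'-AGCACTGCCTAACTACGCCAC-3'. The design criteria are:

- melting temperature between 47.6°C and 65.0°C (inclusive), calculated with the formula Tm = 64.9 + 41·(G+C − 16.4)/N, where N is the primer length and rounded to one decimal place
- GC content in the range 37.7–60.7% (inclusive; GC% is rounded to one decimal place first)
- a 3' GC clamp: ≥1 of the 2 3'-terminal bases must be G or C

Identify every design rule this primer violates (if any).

Base counts: A=6, T=3, G=3, C=9 (length 21).
Tm: Tm = 64.9 + 41·(12 − 16.4)/21 = 56.3°C ✓
GC content: GC 12/21 = 57.1% ✓
GC clamp: 3' end AC has 1 G/C ✓

Meets all criteria.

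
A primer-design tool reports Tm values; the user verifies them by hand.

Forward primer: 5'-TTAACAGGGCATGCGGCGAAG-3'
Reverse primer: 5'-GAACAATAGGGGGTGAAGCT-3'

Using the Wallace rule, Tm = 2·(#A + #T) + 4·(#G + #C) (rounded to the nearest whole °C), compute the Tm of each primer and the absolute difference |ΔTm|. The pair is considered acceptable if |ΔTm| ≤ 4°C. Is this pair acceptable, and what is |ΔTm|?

Forward: A=6 T=3 G=8 C=4 → Tm = 2·9 + 4·12 = 66°C.
Reverse: A=7 T=3 G=8 C=2 → Tm = 2·10 + 4·10 = 60°C.
|ΔTm| = |66 − 60| = 6°C, > 4°C.

|ΔTm| = 6°C; the pair is not acceptable.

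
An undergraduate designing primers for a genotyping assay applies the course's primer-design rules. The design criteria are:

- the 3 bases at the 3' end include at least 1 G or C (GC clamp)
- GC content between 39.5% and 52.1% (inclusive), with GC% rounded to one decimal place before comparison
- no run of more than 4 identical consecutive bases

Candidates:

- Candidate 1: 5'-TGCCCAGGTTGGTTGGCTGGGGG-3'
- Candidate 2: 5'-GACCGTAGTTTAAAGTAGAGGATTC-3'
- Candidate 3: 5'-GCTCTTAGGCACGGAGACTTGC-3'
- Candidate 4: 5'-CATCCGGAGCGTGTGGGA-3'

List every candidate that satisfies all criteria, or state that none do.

Candidate 1 (23 nt, A=1 T=6 G=12 C=4): 3' end GGG has 3 G/C ✓; GC 16/23 = 69.6%, outside 39.5–52.1% ✗; longest run = 5, exceeds 4 ✗ — fails.
Candidate 2 (25 nt, A=8 T=7 G=7 C=3): 3' end TTC has 1 G/C ✓; GC 10/25 = 40.0% ✓; longest run = 3 ✓ — passes.
Candidate 3 (22 nt, A=4 T=5 G=7 C=6): 3' end TGC has 2 G/C ✓; GC 13/22 = 59.1%, outside 39.5–52.1% ✗; longest run = 2 ✓ — fails.
Candidate 4 (18 nt, A=3 T=3 G=8 C=4): 3' end GGA has 2 G/C ✓; GC 12/18 = 66.7%, outside 39.5–52.1% ✗; longest run = 3 ✓ — fails.

Candidate 2 only.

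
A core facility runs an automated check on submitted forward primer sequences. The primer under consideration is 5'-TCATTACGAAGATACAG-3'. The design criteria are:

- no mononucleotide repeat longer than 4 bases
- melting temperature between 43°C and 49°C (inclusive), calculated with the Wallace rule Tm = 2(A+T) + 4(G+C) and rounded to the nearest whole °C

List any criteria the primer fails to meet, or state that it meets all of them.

Base counts: A=7, T=4, G=3, C=3 (length 17).
homopolymer run: longest run = 2 ✓
Tm: Tm = 2·11 + 4·6 = 46°C ✓

Meets all criteria.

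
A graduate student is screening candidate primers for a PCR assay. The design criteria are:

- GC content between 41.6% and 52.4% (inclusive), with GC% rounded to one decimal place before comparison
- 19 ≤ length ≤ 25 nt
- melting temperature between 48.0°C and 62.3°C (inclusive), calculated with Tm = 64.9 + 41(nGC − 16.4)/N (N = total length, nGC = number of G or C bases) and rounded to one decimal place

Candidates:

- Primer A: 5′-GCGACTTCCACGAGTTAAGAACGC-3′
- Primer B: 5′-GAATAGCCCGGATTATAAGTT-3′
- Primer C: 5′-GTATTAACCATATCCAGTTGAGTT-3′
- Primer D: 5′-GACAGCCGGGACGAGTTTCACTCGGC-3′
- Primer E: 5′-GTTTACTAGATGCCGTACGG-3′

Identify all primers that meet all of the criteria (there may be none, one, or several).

Primer E only.

Primer A (24 nt, A=7 T=4 G=6 C=7): GC 13/24 = 54.2%, outside 41.6–52.4% ✗; length 24 ✓; Tm = 64.9 + 41·(13 − 16.4)/24 = 59.1°C ✓ — fails.
Primer B (21 nt, A=7 T=6 G=5 C=3): GC 8/21 = 38.1%, outside 41.6–52.4% ✗; length 21 ✓; Tm = 64.9 + 41·(8 − 16.4)/21 = 48.5°C ✓ — fails.
Primer C (24 nt, A=7 T=9 G=4 C=4): GC 8/24 = 33.3%, outside 41.6–52.4% ✗; length 24 ✓; Tm = 64.9 + 41·(8 − 16.4)/24 = 50.6°C ✓ — fails.
Primer D (26 nt, A=5 T=4 G=9 C=8): GC 17/26 = 65.4%, outside 41.6–52.4% ✗; length 26, outside 19–25 ✗; Tm = 64.9 + 41·(17 − 16.4)/26 = 65.8°C, outside 48.0–62.3°C ✗ — fails.
Primer E (20 nt, A=4 T=6 G=6 C=4): GC 10/20 = 50.0% ✓; length 20 ✓; Tm = 64.9 + 41·(10 − 16.4)/20 = 51.8°C ✓ — passes.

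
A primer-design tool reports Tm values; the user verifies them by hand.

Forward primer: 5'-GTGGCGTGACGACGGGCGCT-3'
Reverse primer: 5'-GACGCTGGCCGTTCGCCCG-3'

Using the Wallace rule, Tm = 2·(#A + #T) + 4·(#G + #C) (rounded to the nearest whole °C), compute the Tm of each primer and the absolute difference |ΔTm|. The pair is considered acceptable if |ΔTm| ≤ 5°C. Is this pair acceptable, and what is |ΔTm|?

|ΔTm| = 2°C; the pair is acceptable.

Forward: A=2 T=3 G=10 C=5 → Tm = 2·5 + 4·15 = 70°C.
Reverse: A=1 T=3 G=7 C=8 → Tm = 2·4 + 4·15 = 68°C.
|ΔTm| = |70 − 68| = 2°C, ≤ 5°C.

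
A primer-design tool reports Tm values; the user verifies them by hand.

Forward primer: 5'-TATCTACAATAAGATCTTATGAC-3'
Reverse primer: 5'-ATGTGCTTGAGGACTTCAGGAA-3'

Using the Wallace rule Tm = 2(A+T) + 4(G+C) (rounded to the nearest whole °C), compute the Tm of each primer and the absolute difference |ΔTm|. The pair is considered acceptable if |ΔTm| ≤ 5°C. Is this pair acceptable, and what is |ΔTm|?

|ΔTm| = 6°C; the pair is not acceptable.

Forward: A=9 T=8 G=2 C=4 → Tm = 2·17 + 4·6 = 58°C.
Reverse: A=6 T=6 G=7 C=3 → Tm = 2·12 + 4·10 = 64°C.
|ΔTm| = |58 − 64| = 6°C, > 5°C.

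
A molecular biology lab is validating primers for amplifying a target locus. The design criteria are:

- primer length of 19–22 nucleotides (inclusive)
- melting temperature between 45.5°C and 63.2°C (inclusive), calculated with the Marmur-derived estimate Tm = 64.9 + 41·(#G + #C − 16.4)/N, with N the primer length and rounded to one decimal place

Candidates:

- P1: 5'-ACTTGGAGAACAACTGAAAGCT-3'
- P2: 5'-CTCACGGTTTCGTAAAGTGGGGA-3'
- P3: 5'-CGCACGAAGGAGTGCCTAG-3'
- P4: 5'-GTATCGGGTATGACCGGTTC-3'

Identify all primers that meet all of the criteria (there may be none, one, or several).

P1 (22 nt, A=9 T=4 G=5 C=4): length 22 ✓; Tm = 64.9 + 41·(9 − 16.4)/22 = 51.1°C ✓ — passes.
P2 (23 nt, A=5 T=6 G=8 C=4): length 23, outside 19–22 ✗; Tm = 64.9 + 41·(12 − 16.4)/23 = 57.1°C ✓ — fails.
P3 (19 nt, A=5 T=2 G=7 C=5): length 19 ✓; Tm = 64.9 + 41·(12 − 16.4)/19 = 55.4°C ✓ — passes.
P4 (20 nt, A=3 T=6 G=7 C=4): length 20 ✓; Tm = 64.9 + 41·(11 − 16.4)/20 = 53.8°C ✓ — passes.

P1, P3 and P4.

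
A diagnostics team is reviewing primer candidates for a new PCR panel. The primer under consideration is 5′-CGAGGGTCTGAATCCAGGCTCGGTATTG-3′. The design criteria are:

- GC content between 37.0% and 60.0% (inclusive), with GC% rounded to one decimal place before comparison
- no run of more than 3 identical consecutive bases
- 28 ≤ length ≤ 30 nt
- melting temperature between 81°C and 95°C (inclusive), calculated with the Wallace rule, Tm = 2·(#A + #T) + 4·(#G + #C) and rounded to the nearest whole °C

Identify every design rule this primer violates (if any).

Meets all criteria.

Base counts: A=5, T=7, G=10, C=6 (length 28).
GC content: GC 16/28 = 57.1% ✓
homopolymer run: longest run = 3 ✓
length: length 28 ✓
Tm: Tm = 2·12 + 4·16 = 88°C ✓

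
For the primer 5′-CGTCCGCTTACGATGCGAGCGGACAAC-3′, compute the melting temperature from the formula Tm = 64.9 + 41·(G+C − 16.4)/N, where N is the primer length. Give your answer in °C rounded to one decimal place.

Base counts: A=6, T=4, G=8, C=9; G+C = 17, N = 27.
Tm = 64.9 + 41·(17 − 16.4)/27 = 64.9 + 24.60/27 = 65.8°C.

65.8°C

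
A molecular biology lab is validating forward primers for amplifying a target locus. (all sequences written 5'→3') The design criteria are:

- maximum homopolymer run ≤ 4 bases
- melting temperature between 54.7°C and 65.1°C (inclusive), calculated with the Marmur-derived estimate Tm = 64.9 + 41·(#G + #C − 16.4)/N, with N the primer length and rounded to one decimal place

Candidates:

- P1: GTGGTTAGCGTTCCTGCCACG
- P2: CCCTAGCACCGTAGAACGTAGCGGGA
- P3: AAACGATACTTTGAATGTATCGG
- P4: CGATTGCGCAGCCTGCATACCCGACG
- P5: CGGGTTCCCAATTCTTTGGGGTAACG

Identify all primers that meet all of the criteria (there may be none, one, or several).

P1, P2 and P5.

P1 (21 nt, A=2 T=6 G=7 C=6): longest run = 2 ✓; Tm = 64.9 + 41·(13 − 16.4)/21 = 58.3°C ✓ — passes.
P2 (26 nt, A=7 T=3 G=8 C=8): longest run = 3 ✓; Tm = 64.9 + 41·(16 − 16.4)/26 = 64.3°C ✓ — passes.
P3 (23 nt, A=8 T=7 G=5 C=3): longest run = 3 ✓; Tm = 64.9 + 41·(8 − 16.4)/23 = 49.9°C, outside 54.7–65.1°C ✗ — fails.
P4 (26 nt, A=5 T=4 G=7 C=10): longest run = 3 ✓; Tm = 64.9 + 41·(17 − 16.4)/26 = 65.8°C, outside 54.7–65.1°C ✗ — fails.
P5 (26 nt, A=4 T=8 G=8 C=6): longest run = 4 ✓; Tm = 64.9 + 41·(14 − 16.4)/26 = 61.1°C ✓ — passes.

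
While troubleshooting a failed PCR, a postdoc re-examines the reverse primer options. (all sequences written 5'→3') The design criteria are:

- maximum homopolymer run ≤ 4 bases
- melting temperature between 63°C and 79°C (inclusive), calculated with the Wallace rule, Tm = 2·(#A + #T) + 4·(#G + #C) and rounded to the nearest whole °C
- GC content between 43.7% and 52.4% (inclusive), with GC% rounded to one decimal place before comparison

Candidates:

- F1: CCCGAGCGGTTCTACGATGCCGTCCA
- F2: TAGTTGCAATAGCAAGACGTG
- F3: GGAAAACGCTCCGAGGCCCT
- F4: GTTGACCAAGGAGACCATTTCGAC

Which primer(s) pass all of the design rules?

F4 only.

F1 (26 nt, A=4 T=5 G=7 C=10): longest run = 3 ✓; Tm = 2·9 + 4·17 = 86°C, outside 63–79°C ✗; GC 17/26 = 65.4%, outside 43.7–52.4% ✗ — fails.
F2 (21 nt, A=7 T=5 G=6 C=3): longest run = 2 ✓; Tm = 2·12 + 4·9 = 60°C, outside 63–79°C ✗; GC 9/21 = 42.9%, outside 43.7–52.4% ✗ — fails.
F3 (20 nt, A=5 T=2 G=6 C=7): longest run = 4 ✓; Tm = 2·7 + 4·13 = 66°C ✓; GC 13/20 = 65.0%, outside 43.7–52.4% ✗ — fails.
F4 (24 nt, A=7 T=5 G=6 C=6): longest run = 3 ✓; Tm = 2·12 + 4·12 = 72°C ✓; GC 12/24 = 50.0% ✓ — passes.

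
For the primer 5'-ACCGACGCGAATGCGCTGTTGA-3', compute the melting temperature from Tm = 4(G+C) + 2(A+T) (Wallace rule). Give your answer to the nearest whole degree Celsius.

Base counts: A=5, T=4, G=7, C=6 (length 22).
Tm = 2·(5+4) + 4·(7+6) = 2·9 + 4·13 = 18 + 52 = 70°C.

70°C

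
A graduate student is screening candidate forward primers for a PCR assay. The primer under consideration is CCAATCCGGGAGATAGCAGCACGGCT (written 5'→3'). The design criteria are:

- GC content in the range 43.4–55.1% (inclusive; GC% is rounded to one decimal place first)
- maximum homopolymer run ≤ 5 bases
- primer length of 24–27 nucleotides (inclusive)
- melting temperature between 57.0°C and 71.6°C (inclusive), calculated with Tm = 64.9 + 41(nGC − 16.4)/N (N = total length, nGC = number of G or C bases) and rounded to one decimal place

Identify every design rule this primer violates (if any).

Fails: GC content.

Base counts: A=7, T=3, G=8, C=8 (length 26).
GC content: GC 16/26 = 61.5%, outside 43.4–55.1% ✗
homopolymer run: longest run = 3 ✓
length: length 26 ✓
Tm: Tm = 64.9 + 41·(16 − 16.4)/26 = 64.3°C ✓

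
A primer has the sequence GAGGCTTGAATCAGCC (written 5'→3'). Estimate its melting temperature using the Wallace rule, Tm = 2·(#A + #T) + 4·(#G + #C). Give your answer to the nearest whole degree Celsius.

Base counts: A=4, T=3, G=5, C=4 (length 16).
Tm = 2·(4+3) + 4·(5+4) = 2·7 + 4·9 = 14 + 36 = 50°C.

50°C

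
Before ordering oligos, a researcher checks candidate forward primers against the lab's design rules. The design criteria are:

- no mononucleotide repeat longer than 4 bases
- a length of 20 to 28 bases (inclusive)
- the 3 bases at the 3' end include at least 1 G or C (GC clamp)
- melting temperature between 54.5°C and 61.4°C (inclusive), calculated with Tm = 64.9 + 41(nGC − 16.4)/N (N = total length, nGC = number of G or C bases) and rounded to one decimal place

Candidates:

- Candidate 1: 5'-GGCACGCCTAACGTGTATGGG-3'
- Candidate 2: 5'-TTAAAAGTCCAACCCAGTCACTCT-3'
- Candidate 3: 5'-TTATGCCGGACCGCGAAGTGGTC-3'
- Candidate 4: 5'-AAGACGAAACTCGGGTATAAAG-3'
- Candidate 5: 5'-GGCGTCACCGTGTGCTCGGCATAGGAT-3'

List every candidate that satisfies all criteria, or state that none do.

Candidate 1 and Candidate 3.

Candidate 1 (21 nt, A=4 T=4 G=8 C=5): longest run = 3 ✓; length 21 ✓; 3' end GGG has 3 G/C ✓; Tm = 64.9 + 41·(13 − 16.4)/21 = 58.3°C ✓ — passes.
Candidate 2 (24 nt, A=8 T=6 G=2 C=8): longest run = 4 ✓; length 24 ✓; 3' end TCT has 1 G/C ✓; Tm = 64.9 + 41·(10 − 16.4)/24 = 54.0°C, outside 54.5–61.4°C ✗ — fails.
Candidate 3 (23 nt, A=4 T=5 G=8 C=6): longest run = 2 ✓; length 23 ✓; 3' end GTC has 2 G/C ✓; Tm = 64.9 + 41·(14 − 16.4)/23 = 60.6°C ✓ — passes.
Candidate 4 (22 nt, A=10 T=3 G=6 C=3): longest run = 3 ✓; length 22 ✓; 3' end AAG has 1 G/C ✓; Tm = 64.9 + 41·(9 − 16.4)/22 = 51.1°C, outside 54.5–61.4°C ✗ — fails.
Candidate 5 (27 nt, A=4 T=6 G=10 C=7): longest run = 2 ✓; length 27 ✓; 3' end GAT has 1 G/C ✓; Tm = 64.9 + 41·(17 − 16.4)/27 = 65.8°C, outside 54.5–61.4°C ✗ — fails.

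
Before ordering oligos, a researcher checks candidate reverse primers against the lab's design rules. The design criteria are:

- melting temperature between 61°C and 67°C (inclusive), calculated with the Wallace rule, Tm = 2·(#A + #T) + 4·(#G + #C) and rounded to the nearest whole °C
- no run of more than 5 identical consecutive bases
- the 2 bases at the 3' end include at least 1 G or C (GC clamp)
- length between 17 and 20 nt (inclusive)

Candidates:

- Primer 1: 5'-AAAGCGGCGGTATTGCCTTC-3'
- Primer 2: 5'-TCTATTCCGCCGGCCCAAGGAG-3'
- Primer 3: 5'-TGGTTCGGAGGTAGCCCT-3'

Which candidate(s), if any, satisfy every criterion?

Primer 1 only.

Primer 1 (20 nt, A=4 T=5 G=6 C=5): Tm = 2·9 + 4·11 = 62°C ✓; longest run = 3 ✓; 3' end TC has 1 G/C ✓; length 20 ✓ — passes.
Primer 2 (22 nt, A=4 T=4 G=6 C=8): Tm = 2·8 + 4·14 = 72°C, outside 61–67°C ✗; longest run = 3 ✓; 3' end AG has 1 G/C ✓; length 22, outside 17–20 ✗ — fails.
Primer 3 (18 nt, A=2 T=5 G=7 C=4): Tm = 2·7 + 4·11 = 58°C, outside 61–67°C ✗; longest run = 3 ✓; 3' end CT has 1 G/C ✓; length 18 ✓ — fails.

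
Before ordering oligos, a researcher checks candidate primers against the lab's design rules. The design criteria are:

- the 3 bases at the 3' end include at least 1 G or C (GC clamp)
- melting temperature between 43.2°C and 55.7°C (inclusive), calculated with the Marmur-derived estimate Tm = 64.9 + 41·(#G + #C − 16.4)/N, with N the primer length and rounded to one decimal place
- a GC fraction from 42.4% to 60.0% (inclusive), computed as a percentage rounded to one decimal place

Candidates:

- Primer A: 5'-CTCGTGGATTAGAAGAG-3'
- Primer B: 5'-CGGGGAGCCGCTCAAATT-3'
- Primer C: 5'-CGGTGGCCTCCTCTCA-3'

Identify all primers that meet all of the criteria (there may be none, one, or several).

Primer A only.

Primer A (17 nt, A=5 T=4 G=6 C=2): 3' end GAG has 2 G/C ✓; Tm = 64.9 + 41·(8 − 16.4)/17 = 44.6°C ✓; GC 8/17 = 47.1% ✓ — passes.
Primer B (18 nt, A=4 T=3 G=6 C=5): 3' end ATT has 0 G/C, need ≥1 ✗; Tm = 64.9 + 41·(11 − 16.4)/18 = 52.6°C ✓; GC 11/18 = 61.1%, outside 42.4–60.0% ✗ — fails.
Primer C (16 nt, A=1 T=4 G=4 C=7): 3' end TCA has 1 G/C ✓; Tm = 64.9 + 41·(11 − 16.4)/16 = 51.1°C ✓; GC 11/16 = 68.8%, outside 42.4–60.0% ✗ — fails.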